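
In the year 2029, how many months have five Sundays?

4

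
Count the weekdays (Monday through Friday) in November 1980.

1980-11-01 is a Saturday.
That's 30 days from start to end, counting both.
30 = 7 × 4 + 2, so there are 4 full weeks plus 2 extra days.
Each full week contributes 5 weekdays (Mon–Fri): 4 × 5 = 20.
The 2 extra days are Saturday, Sunday — none qualify.
Total: 20 + 0 = 20.

20 weekdays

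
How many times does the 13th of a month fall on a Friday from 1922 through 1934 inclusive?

Friday-the-13ths by year:
1922: Jan, Oct
1923: Apr, Jul
1924: Jun
1925: Feb, Mar, Nov
1926: Aug
1927: May
1928: Jan, Apr, Jul
1929: Sep, Dec
1930: Jun
1931: Feb, Mar, Nov
1932: May
1933: Jan, Oct
1934: Apr, Jul

24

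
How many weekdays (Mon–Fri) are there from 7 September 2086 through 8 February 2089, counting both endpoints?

632

7 September 2086 is a Saturday.
From 7 September 2086 to 8 February 2089 is 886 days inclusive.
886 = 7 × 126 + 4, so there are 126 full weeks plus 4 extra days.
Each full week contributes 5 weekdays (Mon–Fri): 126 × 5 = 630.
The 4 extra days are Sat, Sun, Mon, Tue — 2 of them qualify.
Total: 630 + 2 = 632.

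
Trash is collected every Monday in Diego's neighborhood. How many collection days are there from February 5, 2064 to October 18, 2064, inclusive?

February 5, 2064 is a Tuesday.
That's 257 days from start to end, counting both.
257 = 7 × 36 + 5, so there are 36 full weeks plus 5 extra days.
Each full week contributes one Monday: 36 so far.
The 5 extra days are Tue, Wed, Thu, Fri, Sat — none qualify.
Total: 36 + 0 = 36.

36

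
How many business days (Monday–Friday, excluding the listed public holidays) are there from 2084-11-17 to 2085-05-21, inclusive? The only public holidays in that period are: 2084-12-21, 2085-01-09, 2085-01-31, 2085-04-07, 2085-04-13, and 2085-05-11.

2084-11-17 is a Friday.
That's 186 days from start to end, counting both.
186 = 7 × 26 + 4, so there are 26 full weeks plus 4 extra days.
Each full week contributes 5 weekdays (Mon–Fri): 26 × 5 = 130.
The 4 extra days are Friday, Saturday, Sunday, Monday — 2 of them qualify.
Total: 130 + 2 = 132.
Holidays: 2084-12-21 (Thu); 2085-01-09 (Tue); 2085-01-31 (Wed); 2085-04-07 (Sat); 2085-04-13 (Fri); 2085-05-11 (Fri).
5 of the 6 holidays fall on weekdays; the rest are weekends and were already excluded.
Business days: 132 − 5 = 127.

127 business days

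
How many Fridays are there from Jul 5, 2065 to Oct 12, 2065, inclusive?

Jul 5, 2065 is a Sunday.
That's 100 days from start to end, counting both.
100 = 7 × 14 + 2, so there are 14 full weeks plus 2 extra days.
Each full week contributes one Friday: 14 so far.
The 2 extra days are Sun, Mon — none qualify.
Total: 14 + 0 = 14.

14 Fridays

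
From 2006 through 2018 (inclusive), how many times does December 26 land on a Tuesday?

2

Day of week of December 26 in each year:
2006: Tue ✓, 2007: Wed, 2008: Fri, 2009: Sat, 2010: Sun, 2011: Mon, 2012: Wed, 2013: Thu, 2014: Fri, 2015: Sat, 2016: Mon, 2017: Tue ✓, 2018: Wed
Tuesdays: 2006, 2017.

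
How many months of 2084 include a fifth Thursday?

4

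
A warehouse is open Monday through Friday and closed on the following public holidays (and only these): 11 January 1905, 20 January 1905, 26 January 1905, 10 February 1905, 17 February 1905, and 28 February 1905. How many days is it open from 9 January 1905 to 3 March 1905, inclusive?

34

9 January 1905 is a Monday.
From 9 January 1905 to 3 March 1905 is 54 days inclusive.
54 = 7 × 7 + 5, so there are 7 full weeks plus 5 extra days.
Each full week contributes 5 weekdays (Mon–Fri): 7 × 5 = 35.
The 5 extra days are Monday, Tuesday, Wednesday, Thursday, Friday — 5 of them qualify.
Total: 35 + 5 = 40.
Holidays: 11 January 1905 (Wed); 20 January 1905 (Fri); 26 January 1905 (Thu); 10 February 1905 (Fri); 17 February 1905 (Fri); 28 February 1905 (Tue).
All 6 holidays fall on weekdays, so subtract 6.
Business days: 40 − 6 = 34.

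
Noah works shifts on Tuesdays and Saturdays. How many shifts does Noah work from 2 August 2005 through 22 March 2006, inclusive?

2 August 2005 is a Tuesday.
From 2 August 2005 to 22 March 2006 is 233 days inclusive.
233 = 7 × 33 + 2, so there are 33 full weeks plus 2 extra days.
Each full week contributes 2 days from the set (Tue, Sat): 33 × 2 = 66.
The 2 extra days are Tue, Wed — 1 of them qualifies.
Total: 66 + 1 = 67.

67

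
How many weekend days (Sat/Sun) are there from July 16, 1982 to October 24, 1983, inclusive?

July 16, 1982 is a Friday.
That's 466 days from start to end, counting both.
466 = 7 × 66 + 4, so there are 66 full weeks plus 4 extra days.
Each full week contributes 2 weekend days (Sat, Sun): 66 × 2 = 132.
The 4 extra days are Fri, Sat, Sun, Mon — 2 of them qualify.
Total: 132 + 2 = 134.

134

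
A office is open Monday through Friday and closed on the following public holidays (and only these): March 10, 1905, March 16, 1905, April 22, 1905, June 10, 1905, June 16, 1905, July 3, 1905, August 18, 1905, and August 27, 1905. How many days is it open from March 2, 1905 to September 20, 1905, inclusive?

140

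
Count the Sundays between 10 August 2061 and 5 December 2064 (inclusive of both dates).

173

10 August 2061 is a Wednesday.
From 10 August 2061 to 5 December 2064 is 1214 days inclusive.
1214 = 7 × 173 + 3, so there are 173 full weeks plus 3 extra days.
Each full week contributes one Sunday: 173 so far.
The 3 extra days are Wed, Thu, Fri — none qualify.
Total: 173 + 0 = 173.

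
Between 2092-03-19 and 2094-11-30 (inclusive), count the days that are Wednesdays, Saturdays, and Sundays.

423

2092-03-19 is a Wednesday.
From 2092-03-19 to 2094-11-30 is 987 days inclusive.
987 = 7 × 141, so the span is exactly 141 full weeks.
Each full week contributes 3 days from the set (Wed, Sat, Sun): 141 × 3 = 423.
Total: 423.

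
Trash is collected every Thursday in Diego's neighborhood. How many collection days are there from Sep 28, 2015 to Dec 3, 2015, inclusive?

10 Thursdays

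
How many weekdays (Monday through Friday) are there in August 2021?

2021-08-01 is a Sunday.
The range spans 31 days (inclusive of both endpoints).
31 = 7 × 4 + 3, so there are 4 full weeks plus 3 extra days.
Each full week contributes 5 weekdays (Mon–Fri): 4 × 5 = 20.
The 3 extra days are Sunday, Monday, Tuesday — 2 of them qualify.
Total: 20 + 2 = 22.

22 weekdays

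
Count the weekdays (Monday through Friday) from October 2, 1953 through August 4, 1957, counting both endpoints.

October 2, 1953 is a Friday.
The range spans 1403 days (inclusive of both endpoints).
1403 = 7 × 200 + 3, so there are 200 full weeks plus 3 extra days.
Each full week contributes 5 weekdays (Mon–Fri): 200 × 5 = 1000.
The 3 extra days are Fri, Sat, Sun — 1 of them qualifies.
Total: 1000 + 1 = 1001.

1001 weekdays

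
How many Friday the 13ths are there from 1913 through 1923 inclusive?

Friday-the-13ths by year:
1913: Jun
1914: Feb, Mar, Nov
1915: Aug
1916: Oct
1917: Apr, Jul
1918: Sep, Dec
1919: Jun
1920: Feb, Aug
1921: May
1922: Jan, Oct
1923: Apr, Jul

18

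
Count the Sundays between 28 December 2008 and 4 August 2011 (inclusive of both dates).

136 Sundays

28 December 2008 is a Sunday.
From 28 December 2008 to 4 August 2011 is 950 days inclusive.
950 = 7 × 135 + 5, so there are 135 full weeks plus 5 extra days.
Each full week contributes one Sunday: 135 so far.
The 5 extra days are Sun, Mon, Tue, Wed, Thu — 1 of them qualifies.
Total: 135 + 1 = 136.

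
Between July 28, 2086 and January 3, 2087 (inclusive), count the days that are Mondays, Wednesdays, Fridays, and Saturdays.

July 28, 2086 is a Sunday.
The range spans 160 days (inclusive of both endpoints).
160 = 7 × 22 + 6, so there are 22 full weeks plus 6 extra days.
Each full week contributes 4 days from the set (Mon, Wed, Fri, Sat): 22 × 4 = 88.
The 6 extra days are Sunday, Monday, Tuesday, Wednesday, Thursday, Friday — 3 of them qualify.
Total: 88 + 3 = 91.

91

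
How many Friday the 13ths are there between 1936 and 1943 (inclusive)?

13

Friday-the-13ths by year:
1936: Mar, Nov
1937: Aug
1938: May
1939: Jan, Oct
1940: Sep, Dec
1941: Jun
1942: Feb, Mar, Nov
1943: Aug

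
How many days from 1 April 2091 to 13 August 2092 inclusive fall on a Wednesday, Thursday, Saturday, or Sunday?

1 April 2091 is a Sunday.
From 1 April 2091 to 13 August 2092 is 501 days inclusive.
501 = 7 × 71 + 4, so there are 71 full weeks plus 4 extra days.
Each full week contributes 4 days from the set (Wed, Thu, Sat, Sun): 71 × 4 = 284.
The 4 extra days are Sunday, Monday, Tuesday, Wednesday — 2 of them qualify.
Total: 284 + 2 = 286.

286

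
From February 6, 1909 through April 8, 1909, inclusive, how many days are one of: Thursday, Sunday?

18

February 6, 1909 is a Saturday.
The range spans 62 days (inclusive of both endpoints).
62 = 7 × 8 + 6, so there are 8 full weeks plus 6 extra days.
Each full week contributes 2 days from the set (Thu, Sun): 8 × 2 = 16.
The 6 extra days are Saturday, Sunday, Monday, Tuesday, Wednesday, Thursday — 2 of them qualify.
Total: 16 + 2 = 18.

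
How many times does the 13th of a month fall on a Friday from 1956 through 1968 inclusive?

24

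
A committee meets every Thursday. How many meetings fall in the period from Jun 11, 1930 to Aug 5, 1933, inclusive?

165 Thursdays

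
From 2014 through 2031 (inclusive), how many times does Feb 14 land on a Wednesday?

3

Day of week of February 14 in each year:
2014: Fri, 2015: Sat, 2016: Sun, 2017: Tue, 2018: Wed ✓, 2019: Thu, 2020: Fri, 2021: Sun, 2022: Mon, 2023: Tue, 2024: Wed ✓, 2025: Fri, 2026: Sat, 2027: Sun, 2028: Mon, 2029: Wed ✓, 2030: Thu, 2031: Fri
Wednesdays: 2018, 2024, 2029.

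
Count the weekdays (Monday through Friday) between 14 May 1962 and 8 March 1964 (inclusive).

475 weekdays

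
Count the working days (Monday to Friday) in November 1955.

Nov 1, 1955 is a Tuesday.
From Nov 1, 1955 to Nov 30, 1955 is 30 days inclusive.
30 = 7 × 4 + 2, so there are 4 full weeks plus 2 extra days.
Each full week contributes 5 weekdays (Mon–Fri): 4 × 5 = 20.
The 2 extra days are Tue, Wed — 2 of them qualify.
Total: 20 + 2 = 22.

22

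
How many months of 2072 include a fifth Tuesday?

A month has five Tuesdays exactly when Tuesday falls within its first (length − 28) days.
Jan: 31 days, starts Fri → 5 of Fri, Sat, Sun
Feb: 29 days, starts Mon → 5 of Mon
Mar: 31 days, starts Tue → 5 of Tue, Wed, Thu ✓
Apr: 30 days, starts Fri → 5 of Fri, Sat
May: 31 days, starts Sun → 5 of Sun, Mon, Tue ✓
Jun: 30 days, starts Wed → 5 of Wed, Thu
Jul: 31 days, starts Fri → 5 of Fri, Sat, Sun
Aug: 31 days, starts Mon → 5 of Mon, Tue, Wed ✓
Sep: 30 days, starts Thu → 5 of Thu, Fri
Oct: 31 days, starts Sat → 5 of Sat, Sun, Mon
Nov: 30 days, starts Tue → 5 of Tue, Wed ✓
Dec: 31 days, starts Thu → 5 of Thu, Fri, Sat
Months with five Tuesdays: Mar, May, Aug, Nov.

4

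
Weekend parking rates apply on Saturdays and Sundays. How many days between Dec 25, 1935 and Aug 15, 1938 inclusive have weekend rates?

Dec 25, 1935 is a Wednesday.
The range spans 965 days (inclusive of both endpoints).
965 = 7 × 137 + 6, so there are 137 full weeks plus 6 extra days.
Each full week contributes 2 weekend days (Sat, Sun): 137 × 2 = 274.
The 6 extra days are Wed, Thu, Fri, Sat, Sun, Mon — 2 of them qualify.
Total: 274 + 2 = 276.

276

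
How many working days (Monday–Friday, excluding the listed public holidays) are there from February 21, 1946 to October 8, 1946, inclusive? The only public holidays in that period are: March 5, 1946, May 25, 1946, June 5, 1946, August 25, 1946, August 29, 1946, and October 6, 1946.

161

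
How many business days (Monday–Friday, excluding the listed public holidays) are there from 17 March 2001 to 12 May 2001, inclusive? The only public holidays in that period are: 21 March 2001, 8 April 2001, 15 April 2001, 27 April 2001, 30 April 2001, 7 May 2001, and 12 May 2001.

17 March 2001 is a Saturday.
That's 57 days from start to end, counting both.
57 = 7 × 8 + 1, so there are 8 full weeks plus 1 extra day.
Each full week contributes 5 weekdays (Mon–Fri): 8 × 5 = 40.
The 1 extra day is Sat — none qualify.
Total: 40 + 0 = 40.
Holidays: 21 March 2001 (Wed); 8 April 2001 (Sun); 15 April 2001 (Sun); 27 April 2001 (Fri); 30 April 2001 (Mon); 7 May 2001 (Mon); 12 May 2001 (Sat).
4 of the 7 holidays fall on weekdays; the rest are weekends and were already excluded.
Business days: 40 − 4 = 36.

36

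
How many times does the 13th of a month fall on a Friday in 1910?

1

The 13th falls on a Friday when the month's 13th has weekday Fri.
Jan 13 is Thu; Feb 13 is Sun; Mar 13 is Sun; Apr 13 is Wed; May 13 is Fri ✓; Jun 13 is Mon; Jul 13 is Wed; Aug 13 is Sat; Sep 13 is Tue; Oct 13 is Thu; Nov 13 is Sun; Dec 13 is Tue.
Friday the 13ths: May.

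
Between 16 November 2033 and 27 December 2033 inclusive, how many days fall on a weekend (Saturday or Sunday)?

16 November 2033 is a Wednesday.
That's 42 days from start to end, counting both.
42 = 7 × 6, so the span is exactly 6 full weeks.
Each full week contributes 2 weekend days (Sat, Sun): 6 × 2 = 12.

12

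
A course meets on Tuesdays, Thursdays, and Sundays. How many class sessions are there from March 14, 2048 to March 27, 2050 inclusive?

319

March 14, 2048 is a Saturday.
That's 744 days from start to end, counting both.
744 = 7 × 106 + 2, so there are 106 full weeks plus 2 extra days.
Each full week contributes 3 days from the set (Tue, Thu, Sun): 106 × 3 = 318.
The 2 extra days are Sat, Sun — 1 of them qualifies.
Total: 318 + 1 = 319.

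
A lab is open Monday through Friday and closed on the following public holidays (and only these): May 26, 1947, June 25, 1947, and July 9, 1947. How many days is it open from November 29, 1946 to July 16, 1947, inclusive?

161 business days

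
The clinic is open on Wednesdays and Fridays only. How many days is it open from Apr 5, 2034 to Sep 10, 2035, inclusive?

Apr 5, 2034 is a Wednesday.
From Apr 5, 2034 to Sep 10, 2035 is 524 days inclusive.
524 = 7 × 74 + 6, so there are 74 full weeks plus 6 extra days.
Each full week contributes 2 days from the set (Wed, Fri): 74 × 2 = 148.
The 6 extra days are Wednesday, Thursday, Friday, Saturday, Sunday, Monday — 2 of them qualify.
Total: 148 + 2 = 150.

150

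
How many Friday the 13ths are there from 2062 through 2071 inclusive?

19

Friday-the-13ths by year:
2062: Jan, Oct
2063: Apr, Jul
2064: Jun
2065: Feb, Mar, Nov
2066: Aug
2067: May
2068: Jan, Apr, Jul
2069: Sep, Dec
2070: Jun
2071: Feb, Mar, Nov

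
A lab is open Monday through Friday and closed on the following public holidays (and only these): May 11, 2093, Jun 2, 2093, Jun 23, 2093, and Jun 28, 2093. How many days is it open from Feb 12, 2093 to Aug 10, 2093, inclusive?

125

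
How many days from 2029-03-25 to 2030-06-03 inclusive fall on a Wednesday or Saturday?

2029-03-25 is a Sunday.
That's 436 days from start to end, counting both.
436 = 7 × 62 + 2, so there are 62 full weeks plus 2 extra days.
Each full week contributes 2 days from the set (Wed, Sat): 62 × 2 = 124.
The 2 extra days are Sunday, Monday — none qualify.
Total: 124 + 0 = 124.

124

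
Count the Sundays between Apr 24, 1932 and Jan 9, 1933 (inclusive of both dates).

Apr 24, 1932 is a Sunday.
The range spans 261 days (inclusive of both endpoints).
261 = 7 × 37 + 2, so there are 37 full weeks plus 2 extra days.
Each full week contributes one Sunday: 37 so far.
The 2 extra days are Sun, Mon — 1 of them qualifies.
Total: 37 + 1 = 38.

38 Sundays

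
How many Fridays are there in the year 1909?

53

Jan 1, 1909 is a Friday.
The range spans 365 days (inclusive of both endpoints).
365 = 7 × 52 + 1, so there are 52 full weeks plus 1 extra day.
Each full week contributes one Friday: 52 so far.
The 1 extra day is Friday — 1 of them qualifies.
Total: 52 + 1 = 53.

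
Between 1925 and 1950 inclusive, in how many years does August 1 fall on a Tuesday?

4

Day of week of August 1 in each year:
1925: Sat, 1926: Sun, 1927: Mon, 1928: Wed, 1929: Thu, 1930: Fri, 1931: Sat, 1932: Mon, 1933: Tue ✓, 1934: Wed, 1935: Thu, 1936: Sat, 1937: Sun, 1938: Mon, 1939: Tue ✓, 1940: Thu, 1941: Fri, 1942: Sat, 1943: Sun, 1944: Tue ✓, 1945: Wed, 1946: Thu, 1947: Fri, 1948: Sun, 1949: Mon, 1950: Tue ✓
Tuesdays: 1933, 1939, 1944, 1950.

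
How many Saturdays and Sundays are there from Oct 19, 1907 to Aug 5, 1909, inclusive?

188

Oct 19, 1907 is a Saturday.
From Oct 19, 1907 to Aug 5, 1909 is 657 days inclusive.
657 = 7 × 93 + 6, so there are 93 full weeks plus 6 extra days.
Each full week contributes 2 weekend days (Sat, Sun): 93 × 2 = 186.
The 6 extra days are Saturday, Sunday, Monday, Tuesday, Wednesday, Thursday — 2 of them qualify.
Total: 186 + 2 = 188.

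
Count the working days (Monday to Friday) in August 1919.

21

August 1, 1919 is a Friday.
That's 31 days from start to end, counting both.
31 = 7 × 4 + 3, so there are 4 full weeks plus 3 extra days.
Each full week contributes 5 weekdays (Mon–Fri): 4 × 5 = 20.
The 3 extra days are Friday, Saturday, Sunday — 1 of them qualifies.
Total: 20 + 1 = 21.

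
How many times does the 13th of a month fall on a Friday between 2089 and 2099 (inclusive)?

20

Friday-the-13ths by year:
2089: May
2090: Jan, Oct
2091: Apr, Jul
2092: Jun
2093: Feb, Mar, Nov
2094: Aug
2095: May
2096: Jan, Apr, Jul
2097: Sep, Dec
2098: Jun
2099: Feb, Mar, Nov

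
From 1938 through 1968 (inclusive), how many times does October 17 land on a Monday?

5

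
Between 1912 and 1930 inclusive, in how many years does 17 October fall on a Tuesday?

2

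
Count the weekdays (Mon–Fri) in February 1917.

1 February 1917 is a Thursday.
The range spans 28 days (inclusive of both endpoints).
28 = 7 × 4, so the span is exactly 4 full weeks.
Each full week contributes 5 weekdays (Mon–Fri): 4 × 5 = 20.
Total: 20.

20 weekdays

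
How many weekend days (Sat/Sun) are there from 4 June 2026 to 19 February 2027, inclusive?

4 June 2026 is a Thursday.
From 4 June 2026 to 19 February 2027 is 261 days inclusive.
261 = 7 × 37 + 2, so there are 37 full weeks plus 2 extra days.
Each full week contributes 2 weekend days (Sat, Sun): 37 × 2 = 74.
The 2 extra days are Thu, Fri — none qualify.
Total: 74 + 0 = 74.

74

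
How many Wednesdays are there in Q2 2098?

2098-04-01 is a Tuesday.
That's 91 days from start to end, counting both.
91 = 7 × 13, so the span is exactly 13 full weeks.
Each full week contributes one Wednesday: 13 so far.

13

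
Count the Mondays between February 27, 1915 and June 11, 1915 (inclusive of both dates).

15

February 27, 1915 is a Saturday.
From February 27, 1915 to June 11, 1915 is 105 days inclusive.
105 = 7 × 15, so the span is exactly 15 full weeks.
Each full week contributes one Monday: 15 so far.
Total: 15.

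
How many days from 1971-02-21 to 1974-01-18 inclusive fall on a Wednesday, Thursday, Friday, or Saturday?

607

1971-02-21 is a Sunday.
That's 1063 days from start to end, counting both.
1063 = 7 × 151 + 6, so there are 151 full weeks plus 6 extra days.
Each full week contributes 4 days from the set (Wed, Thu, Fri, Sat): 151 × 4 = 604.
The 6 extra days are Sun, Mon, Tue, Wed, Thu, Fri — 3 of them qualify.
Total: 604 + 3 = 607.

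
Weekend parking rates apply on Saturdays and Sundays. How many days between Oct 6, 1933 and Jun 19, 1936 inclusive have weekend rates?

282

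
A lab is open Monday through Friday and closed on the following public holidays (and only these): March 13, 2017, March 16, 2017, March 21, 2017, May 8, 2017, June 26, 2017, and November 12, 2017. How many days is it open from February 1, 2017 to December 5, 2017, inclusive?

February 1, 2017 is a Wednesday.
The range spans 308 days (inclusive of both endpoints).
308 = 7 × 44, so the span is exactly 44 full weeks.
Each full week contributes 5 weekdays (Mon–Fri): 44 × 5 = 220.
Holidays: March 13, 2017 (Mon); March 16, 2017 (Thu); March 21, 2017 (Tue); May 8, 2017 (Mon); June 26, 2017 (Mon); November 12, 2017 (Sun).
5 of the 6 holidays fall on weekdays; the rest are weekends and were already excluded.
Business days: 220 − 5 = 215.

215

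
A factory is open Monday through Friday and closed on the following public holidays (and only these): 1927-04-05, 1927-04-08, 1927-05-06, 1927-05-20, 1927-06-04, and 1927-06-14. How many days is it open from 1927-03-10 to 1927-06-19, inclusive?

1927-03-10 is a Thursday.
That's 102 days from start to end, counting both.
102 = 7 × 14 + 4, so there are 14 full weeks plus 4 extra days.
Each full week contributes 5 weekdays (Mon–Fri): 14 × 5 = 70.
The 4 extra days are Thursday, Friday, Saturday, Sunday — 2 of them qualify.
Total: 70 + 2 = 72.
Holidays: 1927-04-05 (Tue); 1927-04-08 (Fri); 1927-05-06 (Fri); 1927-05-20 (Fri); 1927-06-04 (Sat); 1927-06-14 (Tue).
5 of the 6 holidays fall on weekdays; the rest are weekends and were already excluded.
Business days: 72 − 5 = 67.

67 business days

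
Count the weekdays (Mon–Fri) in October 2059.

October 1, 2059 is a Wednesday.
That's 31 days from start to end, counting both.
31 = 7 × 4 + 3, so there are 4 full weeks plus 3 extra days.
Each full week contributes 5 weekdays (Mon–Fri): 4 × 5 = 20.
The 3 extra days are Wed, Thu, Fri — 3 of them qualify.
Total: 20 + 3 = 23.

23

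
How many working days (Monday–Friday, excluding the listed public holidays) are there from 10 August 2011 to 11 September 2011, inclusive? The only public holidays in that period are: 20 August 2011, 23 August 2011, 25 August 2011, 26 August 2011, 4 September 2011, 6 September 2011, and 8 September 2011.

18 working days

10 August 2011 is a Wednesday.
From 10 August 2011 to 11 September 2011 is 33 days inclusive.
33 = 7 × 4 + 5, so there are 4 full weeks plus 5 extra days.
Each full week contributes 5 weekdays (Mon–Fri): 4 × 5 = 20.
The 5 extra days are Wednesday, Thursday, Friday, Saturday, Sunday — 3 of them qualify.
Total: 20 + 3 = 23.
Holidays: 20 August 2011 (Sat); 23 August 2011 (Tue); 25 August 2011 (Thu); 26 August 2011 (Fri); 4 September 2011 (Sun); 6 September 2011 (Tue); 8 September 2011 (Thu).
5 of the 7 holidays fall on weekdays; the rest are weekends and were already excluded.
Business days: 23 − 5 = 18.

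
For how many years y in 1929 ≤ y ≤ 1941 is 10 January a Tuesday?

Day of week of January 10 in each year:
1929: Thu, 1930: Fri, 1931: Sat, 1932: Sun, 1933: Tue ✓, 1934: Wed, 1935: Thu, 1936: Fri, 1937: Sun, 1938: Mon, 1939: Tue ✓, 1940: Wed, 1941: Fri
Tuesdays: 1933, 1939.

2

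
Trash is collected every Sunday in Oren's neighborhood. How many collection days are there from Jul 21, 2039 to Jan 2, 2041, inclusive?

76

Jul 21, 2039 is a Thursday.
From Jul 21, 2039 to Jan 2, 2041 is 532 days inclusive.
532 = 7 × 76, so the span is exactly 76 full weeks.
Each full week contributes one Sunday: 76 so far.
Total: 76.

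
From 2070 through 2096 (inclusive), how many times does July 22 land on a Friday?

4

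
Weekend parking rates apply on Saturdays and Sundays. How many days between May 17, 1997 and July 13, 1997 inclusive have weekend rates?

18

May 17, 1997 is a Saturday.
The range spans 58 days (inclusive of both endpoints).
58 = 7 × 8 + 2, so there are 8 full weeks plus 2 extra days.
Each full week contributes 2 weekend days (Sat, Sun): 8 × 2 = 16.
The 2 extra days are Sat, Sun — 2 of them qualify.
Total: 16 + 2 = 18.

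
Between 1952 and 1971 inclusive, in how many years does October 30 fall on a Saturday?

Day of week of October 30 in each year:
1952: Thu, 1953: Fri, 1954: Sat ✓, 1955: Sun, 1956: Tue, 1957: Wed, 1958: Thu, 1959: Fri, 1960: Sun, 1961: Mon, 1962: Tue, 1963: Wed, 1964: Fri, 1965: Sat ✓, 1966: Sun, 1967: Mon, 1968: Wed, 1969: Thu, 1970: Fri, 1971: Sat ✓
Saturdays: 1954, 1965, 1971.

3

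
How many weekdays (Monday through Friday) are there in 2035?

261 weekdays

Jan 1, 2035 is a Monday.
The range spans 365 days (inclusive of both endpoints).
365 = 7 × 52 + 1, so there are 52 full weeks plus 1 extra day.
Each full week contributes 5 weekdays (Mon–Fri): 52 × 5 = 260.
The 1 extra day is Mon — 1 of them qualifies.
Total: 260 + 1 = 261.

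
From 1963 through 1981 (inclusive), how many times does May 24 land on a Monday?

3

Day of week of May 24 in each year:
1963: Fri, 1964: Sun, 1965: Mon ✓, 1966: Tue, 1967: Wed, 1968: Fri, 1969: Sat, 1970: Sun, 1971: Mon ✓, 1972: Wed, 1973: Thu, 1974: Fri, 1975: Sat, 1976: Mon ✓, 1977: Tue, 1978: Wed, 1979: Thu, 1980: Sat, 1981: Sun
Mondays: 1965, 1971, 1976.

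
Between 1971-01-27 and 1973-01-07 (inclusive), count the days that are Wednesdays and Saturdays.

204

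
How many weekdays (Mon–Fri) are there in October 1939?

1 October 1939 is a Sunday.
That's 31 days from start to end, counting both.
31 = 7 × 4 + 3, so there are 4 full weeks plus 3 extra days.
Each full week contributes 5 weekdays (Mon–Fri): 4 × 5 = 20.
The 3 extra days are Sunday, Monday, Tuesday — 2 of them qualify.
Total: 20 + 2 = 22.

22 weekdays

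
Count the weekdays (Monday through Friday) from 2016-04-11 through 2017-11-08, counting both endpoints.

2016-04-11 is a Monday.
That's 577 days from start to end, counting both.
577 = 7 × 82 + 3, so there are 82 full weeks plus 3 extra days.
Each full week contributes 5 weekdays (Mon–Fri): 82 × 5 = 410.
The 3 extra days are Monday, Tuesday, Wednesday — 3 of them qualify.
Total: 410 + 3 = 413.

413 weekdays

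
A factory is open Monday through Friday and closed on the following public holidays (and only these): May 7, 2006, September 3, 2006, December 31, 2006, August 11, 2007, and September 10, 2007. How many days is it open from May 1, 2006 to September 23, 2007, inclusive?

364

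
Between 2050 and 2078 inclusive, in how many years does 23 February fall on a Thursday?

Day of week of February 23 in each year:
2050: Wed, 2051: Thu ✓, 2052: Fri, 2053: Sun, 2054: Mon, 2055: Tue, 2056: Wed, 2057: Fri, 2058: Sat, 2059: Sun, 2060: Mon, 2061: Wed, 2062: Thu ✓, 2063: Fri, 2064: Sat, 2065: Mon, 2066: Tue, 2067: Wed, 2068: Thu ✓, 2069: Sat, 2070: Sun, 2071: Mon, 2072: Tue, 2073: Thu ✓, 2074: Fri, 2075: Sat, 2076: Sun, 2077: Tue, 2078: Wed
Thursdays: 2051, 2062, 2068, 2073.

4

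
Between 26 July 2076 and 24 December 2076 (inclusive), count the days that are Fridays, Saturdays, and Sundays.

64

26 July 2076 is a Sunday.
That's 152 days from start to end, counting both.
152 = 7 × 21 + 5, so there are 21 full weeks plus 5 extra days.
Each full week contributes 3 days from the set (Fri, Sat, Sun): 21 × 3 = 63.
The 5 extra days are Sunday, Monday, Tuesday, Wednesday, Thursday — 1 of them qualifies.
Total: 63 + 1 = 64.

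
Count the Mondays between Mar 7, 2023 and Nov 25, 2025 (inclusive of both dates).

Mar 7, 2023 is a Tuesday.
The range spans 995 days (inclusive of both endpoints).
995 = 7 × 142 + 1, so there are 142 full weeks plus 1 extra day.
Each full week contributes one Monday: 142 so far.
The 1 extra day is Tue — none qualify.
Total: 142 + 0 = 142.

142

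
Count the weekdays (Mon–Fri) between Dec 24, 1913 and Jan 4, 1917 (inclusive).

Dec 24, 1913 is a Wednesday.
The range spans 1108 days (inclusive of both endpoints).
1108 = 7 × 158 + 2, so there are 158 full weeks plus 2 extra days.
Each full week contributes 5 weekdays (Mon–Fri): 158 × 5 = 790.
The 2 extra days are Wed, Thu — 2 of them qualify.
Total: 790 + 2 = 792.

792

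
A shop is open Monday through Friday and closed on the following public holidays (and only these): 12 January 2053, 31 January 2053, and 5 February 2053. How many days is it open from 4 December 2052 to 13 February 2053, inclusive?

4 December 2052 is a Wednesday.
That's 72 days from start to end, counting both.
72 = 7 × 10 + 2, so there are 10 full weeks plus 2 extra days.
Each full week contributes 5 weekdays (Mon–Fri): 10 × 5 = 50.
The 2 extra days are Wed, Thu — 2 of them qualify.
Total: 50 + 2 = 52.
Holidays: 12 January 2053 (Sun); 31 January 2053 (Fri); 5 February 2053 (Wed).
2 of the 3 holidays fall on weekdays; the rest are weekends and were already excluded.
Business days: 52 − 2 = 50.

50 business days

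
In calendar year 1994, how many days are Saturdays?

53

January 1, 1994 is a Saturday.
From January 1, 1994 to December 31, 1994 is 365 days inclusive.
365 = 7 × 52 + 1, so there are 52 full weeks plus 1 extra day.
Each full week contributes one Saturday: 52 so far.
The 1 extra day is Saturday — 1 of them qualifies.
Total: 52 + 1 = 53.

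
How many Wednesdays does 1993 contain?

52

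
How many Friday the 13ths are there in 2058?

2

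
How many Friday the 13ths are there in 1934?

2

The 13th falls on a Friday when the month's 13th has weekday Fri.
Jan 13 is Sat; Feb 13 is Tue; Mar 13 is Tue; Apr 13 is Fri ✓; May 13 is Sun; Jun 13 is Wed; Jul 13 is Fri ✓; Aug 13 is Mon; Sep 13 is Thu; Oct 13 is Sat; Nov 13 is Tue; Dec 13 is Thu.
Friday the 13ths: Apr, Jul.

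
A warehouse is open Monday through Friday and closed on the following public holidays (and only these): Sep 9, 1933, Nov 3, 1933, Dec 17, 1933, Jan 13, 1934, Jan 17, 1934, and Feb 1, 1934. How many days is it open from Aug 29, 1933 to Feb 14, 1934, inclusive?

Aug 29, 1933 is a Tuesday.
The range spans 170 days (inclusive of both endpoints).
170 = 7 × 24 + 2, so there are 24 full weeks plus 2 extra days.
Each full week contributes 5 weekdays (Mon–Fri): 24 × 5 = 120.
The 2 extra days are Tue, Wed — 2 of them qualify.
Total: 120 + 2 = 122.
Holidays: Sep 9, 1933 (Sat); Nov 3, 1933 (Fri); Dec 17, 1933 (Sun); Jan 13, 1934 (Sat); Jan 17, 1934 (Wed); Feb 1, 1934 (Thu).
3 of the 6 holidays fall on weekdays; the rest are weekends and were already excluded.
Business days: 122 − 3 = 119.

119 business days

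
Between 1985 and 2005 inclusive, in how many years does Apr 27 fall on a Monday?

Day of week of April 27 in each year:
1985: Sat, 1986: Sun, 1987: Mon ✓, 1988: Wed, 1989: Thu, 1990: Fri, 1991: Sat, 1992: Mon ✓, 1993: Tue, 1994: Wed, 1995: Thu, 1996: Sat, 1997: Sun, 1998: Mon ✓, 1999: Tue, 2000: Thu, 2001: Fri, 2002: Sat, 2003: Sun, 2004: Tue, 2005: Wed
Mondays: 1987, 1992, 1998.

3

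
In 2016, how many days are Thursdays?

52

January 1, 2016 is a Friday.
From January 1, 2016 to December 31, 2016 is 366 days inclusive.
366 = 7 × 52 + 2, so there are 52 full weeks plus 2 extra days.
Each full week contributes one Thursday: 52 so far.
The 2 extra days are Friday, Saturday — none qualify.
Total: 52 + 0 = 52.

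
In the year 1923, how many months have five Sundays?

4

A month has five Sundays exactly when Sunday falls within its first (length − 28) days.
Jan: 31 days, starts Mon → 5 of Mon, Tue, Wed
Feb: 28 days, starts Thu → 5 of (none)
Mar: 31 days, starts Thu → 5 of Thu, Fri, Sat
Apr: 30 days, starts Sun → 5 of Sun, Mon ✓
May: 31 days, starts Tue → 5 of Tue, Wed, Thu
Jun: 30 days, starts Fri → 5 of Fri, Sat
Jul: 31 days, starts Sun → 5 of Sun, Mon, Tue ✓
Aug: 31 days, starts Wed → 5 of Wed, Thu, Fri
Sep: 30 days, starts Sat → 5 of Sat, Sun ✓
Oct: 31 days, starts Mon → 5 of Mon, Tue, Wed
Nov: 30 days, starts Thu → 5 of Thu, Fri
Dec: 31 days, starts Sat → 5 of Sat, Sun, Mon ✓
Months with five Sundays: Apr, Jul, Sep, Dec.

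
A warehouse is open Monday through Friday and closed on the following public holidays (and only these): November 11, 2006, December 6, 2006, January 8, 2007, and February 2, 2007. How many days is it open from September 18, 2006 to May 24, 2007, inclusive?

176 business days

September 18, 2006 is a Monday.
From September 18, 2006 to May 24, 2007 is 249 days inclusive.
249 = 7 × 35 + 4, so there are 35 full weeks plus 4 extra days.
Each full week contributes 5 weekdays (Mon–Fri): 35 × 5 = 175.
The 4 extra days are Mon, Tue, Wed, Thu — 4 of them qualify.
Total: 175 + 4 = 179.
Holidays: November 11, 2006 (Sat); December 6, 2006 (Wed); January 8, 2007 (Mon); February 2, 2007 (Fri).
3 of the 4 holidays fall on weekdays; the rest are weekends and were already excluded.
Business days: 179 − 3 = 176.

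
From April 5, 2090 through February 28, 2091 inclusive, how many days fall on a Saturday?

April 5, 2090 is a Wednesday.
The range spans 330 days (inclusive of both endpoints).
330 = 7 × 47 + 1, so there are 47 full weeks plus 1 extra day.
Each full week contributes one Saturday: 47 so far.
The 1 extra day is Wed — none qualify.
Total: 47 + 0 = 47.

47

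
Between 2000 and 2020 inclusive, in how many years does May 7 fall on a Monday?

4

Day of week of May 7 in each year:
2000: Sun, 2001: Mon ✓, 2002: Tue, 2003: Wed, 2004: Fri, 2005: Sat, 2006: Sun, 2007: Mon ✓, 2008: Wed, 2009: Thu, 2010: Fri, 2011: Sat, 2012: Mon ✓, 2013: Tue, 2014: Wed, 2015: Thu, 2016: Sat, 2017: Sun, 2018: Mon ✓, 2019: Tue, 2020: Thu
Mondays: 2001, 2007, 2012, 2018.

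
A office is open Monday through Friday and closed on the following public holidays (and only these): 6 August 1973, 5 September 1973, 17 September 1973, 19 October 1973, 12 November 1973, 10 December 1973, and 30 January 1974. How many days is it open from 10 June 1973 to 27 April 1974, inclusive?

223 working days

10 June 1973 is a Sunday.
The range spans 322 days (inclusive of both endpoints).
322 = 7 × 46, so the span is exactly 46 full weeks.
Each full week contributes 5 weekdays (Mon–Fri): 46 × 5 = 230.
Total: 230.
Holidays: 6 August 1973 (Mon); 5 September 1973 (Wed); 17 September 1973 (Mon); 19 October 1973 (Fri); 12 November 1973 (Mon); 10 December 1973 (Mon); 30 January 1974 (Wed).
All 7 holidays fall on weekdays, so subtract 7.
Business days: 230 − 7 = 223.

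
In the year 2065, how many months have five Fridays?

4

A month has five Fridays exactly when Friday falls within its first (length − 28) days.
Jan: 31 days, starts Thu → 5 of Thu, Fri, Sat ✓
Feb: 28 days, starts Sun → 5 of (none)
Mar: 31 days, starts Sun → 5 of Sun, Mon, Tue
Apr: 30 days, starts Wed → 5 of Wed, Thu
May: 31 days, starts Fri → 5 of Fri, Sat, Sun ✓
Jun: 30 days, starts Mon → 5 of Mon, Tue
Jul: 31 days, starts Wed → 5 of Wed, Thu, Fri ✓
Aug: 31 days, starts Sat → 5 of Sat, Sun, Mon
Sep: 30 days, starts Tue → 5 of Tue, Wed
Oct: 31 days, starts Thu → 5 of Thu, Fri, Sat ✓
Nov: 30 days, starts Sun → 5 of Sun, Mon
Dec: 31 days, starts Tue → 5 of Tue, Wed, Thu
Months with five Fridays: Jan, May, Jul, Oct.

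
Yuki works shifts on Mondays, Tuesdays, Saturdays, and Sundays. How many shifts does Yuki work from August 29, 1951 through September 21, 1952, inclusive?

222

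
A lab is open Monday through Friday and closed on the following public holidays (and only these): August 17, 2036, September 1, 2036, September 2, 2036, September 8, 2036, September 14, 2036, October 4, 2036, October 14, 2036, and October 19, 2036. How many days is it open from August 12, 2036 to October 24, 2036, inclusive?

50 business days

August 12, 2036 is a Tuesday.
From August 12, 2036 to October 24, 2036 is 74 days inclusive.
74 = 7 × 10 + 4, so there are 10 full weeks plus 4 extra days.
Each full week contributes 5 weekdays (Mon–Fri): 10 × 5 = 50.
The 4 extra days are Tuesday, Wednesday, Thursday, Friday — 4 of them qualify.
Total: 50 + 4 = 54.
Holidays: August 17, 2036 (Sun); September 1, 2036 (Mon); September 2, 2036 (Tue); September 8, 2036 (Mon); September 14, 2036 (Sun); October 4, 2036 (Sat); October 14, 2036 (Tue); October 19, 2036 (Sun).
4 of the 8 holidays fall on weekdays; the rest are weekends and were already excluded.
Business days: 54 − 4 = 50.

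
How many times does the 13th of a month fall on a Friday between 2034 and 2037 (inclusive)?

Friday-the-13ths by year:
2034: Jan, Oct
2035: Apr, Jul
2036: Jun
2037: Feb, Mar, Nov

8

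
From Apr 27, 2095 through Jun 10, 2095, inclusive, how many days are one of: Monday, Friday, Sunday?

19

Apr 27, 2095 is a Wednesday.
From Apr 27, 2095 to Jun 10, 2095 is 45 days inclusive.
45 = 7 × 6 + 3, so there are 6 full weeks plus 3 extra days.
Each full week contributes 3 days from the set (Mon, Fri, Sun): 6 × 3 = 18.
The 3 extra days are Wednesday, Thursday, Friday — 1 of them qualifies.
Total: 18 + 1 = 19.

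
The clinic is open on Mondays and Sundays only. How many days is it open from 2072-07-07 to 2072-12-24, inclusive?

2072-07-07 is a Thursday.
From 2072-07-07 to 2072-12-24 is 171 days inclusive.
171 = 7 × 24 + 3, so there are 24 full weeks plus 3 extra days.
Each full week contributes 2 days from the set (Mon, Sun): 24 × 2 = 48.
The 3 extra days are Thursday, Friday, Saturday — none qualify.
Total: 48 + 0 = 48.

48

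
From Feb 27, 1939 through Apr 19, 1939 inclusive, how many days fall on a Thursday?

7

Feb 27, 1939 is a Monday.
That's 52 days from start to end, counting both.
52 = 7 × 7 + 3, so there are 7 full weeks plus 3 extra days.
Each full week contributes one Thursday: 7 so far.
The 3 extra days are Mon, Tue, Wed — none qualify.
Total: 7 + 0 = 7.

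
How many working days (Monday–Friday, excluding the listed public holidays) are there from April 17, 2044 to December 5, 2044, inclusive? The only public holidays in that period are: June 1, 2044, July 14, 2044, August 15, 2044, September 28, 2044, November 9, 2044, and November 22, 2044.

160

April 17, 2044 is a Sunday.
That's 233 days from start to end, counting both.
233 = 7 × 33 + 2, so there are 33 full weeks plus 2 extra days.
Each full week contributes 5 weekdays (Mon–Fri): 33 × 5 = 165.
The 2 extra days are Sunday, Monday — 1 of them qualifies.
Total: 165 + 1 = 166.
Holidays: June 1, 2044 (Wed); July 14, 2044 (Thu); August 15, 2044 (Mon); September 28, 2044 (Wed); November 9, 2044 (Wed); November 22, 2044 (Tue).
All 6 holidays fall on weekdays, so subtract 6.
Business days: 166 − 6 = 160.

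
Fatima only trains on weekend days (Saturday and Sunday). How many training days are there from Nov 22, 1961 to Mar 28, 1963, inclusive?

140

Nov 22, 1961 is a Wednesday.
From Nov 22, 1961 to Mar 28, 1963 is 492 days inclusive.
492 = 7 × 70 + 2, so there are 70 full weeks plus 2 extra days.
Each full week contributes 2 weekend days (Sat, Sun): 70 × 2 = 140.
The 2 extra days are Wed, Thu — none qualify.
Total: 140 + 0 = 140.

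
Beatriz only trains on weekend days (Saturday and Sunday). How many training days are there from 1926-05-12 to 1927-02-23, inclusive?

1926-05-12 is a Wednesday.
The range spans 288 days (inclusive of both endpoints).
288 = 7 × 41 + 1, so there are 41 full weeks plus 1 extra day.
Each full week contributes 2 weekend days (Sat, Sun): 41 × 2 = 82.
The 1 extra day is Wed — none qualify.
Total: 82 + 0 = 82.

82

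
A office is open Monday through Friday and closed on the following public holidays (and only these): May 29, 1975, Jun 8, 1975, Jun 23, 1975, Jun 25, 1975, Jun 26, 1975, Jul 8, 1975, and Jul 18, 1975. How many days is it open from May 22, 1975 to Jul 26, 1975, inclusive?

41

May 22, 1975 is a Thursday.
The range spans 66 days (inclusive of both endpoints).
66 = 7 × 9 + 3, so there are 9 full weeks plus 3 extra days.
Each full week contributes 5 weekdays (Mon–Fri): 9 × 5 = 45.
The 3 extra days are Thursday, Friday, Saturday — 2 of them qualify.
Total: 45 + 2 = 47.
Holidays: May 29, 1975 (Thu); Jun 8, 1975 (Sun); Jun 23, 1975 (Mon); Jun 25, 1975 (Wed); Jun 26, 1975 (Thu); Jul 8, 1975 (Tue); Jul 18, 1975 (Fri).
6 of the 7 holidays fall on weekdays; the rest are weekends and were already excluded.
Business days: 47 − 6 = 41.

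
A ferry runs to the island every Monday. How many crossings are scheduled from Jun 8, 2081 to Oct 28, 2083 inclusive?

Jun 8, 2081 is a Sunday.
That's 873 days from start to end, counting both.
873 = 7 × 124 + 5, so there are 124 full weeks plus 5 extra days.
Each full week contributes one Monday: 124 so far.
The 5 extra days are Sunday, Monday, Tuesday, Wednesday, Thursday — 1 of them qualifies.
Total: 124 + 1 = 125.

125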